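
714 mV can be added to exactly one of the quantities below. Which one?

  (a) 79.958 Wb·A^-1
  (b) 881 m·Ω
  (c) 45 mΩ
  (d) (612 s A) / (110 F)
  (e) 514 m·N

(d)

Reference: V = J·C⁻¹ = kg·m²·s⁻³·A⁻¹.
Each option:
  (a) Wb·A⁻¹ = V·s·A⁻¹ = kg·m²·s⁻²·A⁻²
  (b) Ω·m = V·A⁻¹·m = kg·m³·s⁻³·A⁻²
  (c) Ω = V·A⁻¹ = kg·m²·s⁻³·A⁻²
  (d) [s·A] / [kg⁻¹·m⁻²·s⁴·A²] = kg·m²·s⁻³·A⁻¹  ← same
  (e) N·m = kg·m·s⁻²·m = kg·m²·s⁻²
Only (d) matches kg·m²·s⁻³·A⁻¹.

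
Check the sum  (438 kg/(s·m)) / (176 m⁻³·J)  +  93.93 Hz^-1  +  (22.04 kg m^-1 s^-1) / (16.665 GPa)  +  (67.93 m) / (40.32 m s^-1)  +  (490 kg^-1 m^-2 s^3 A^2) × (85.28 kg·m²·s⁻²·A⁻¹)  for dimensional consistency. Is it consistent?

Reduce each to base SI dimensions:
  (438 kg/(s·m)) / (176 m⁻³·J):  [kg·m⁻¹·s⁻¹] / [kg·m⁻¹·s⁻²] = s
  93.93 Hz^-1:  Hz⁻¹ = (s⁻¹)⁻¹ = s
  (22.04 kg m^-1 s^-1) / (16.665 GPa):  [kg·m⁻¹·s⁻¹] / [kg·m⁻¹·s⁻²] = s
  (67.93 m) / (40.32 m s^-1):  [m] / [m·s⁻¹] = s
  (490 kg^-1 m^-2 s^3 A^2) × (85.28 kg·m²·s⁻²·A⁻¹):  [kg⁻¹·m⁻²·s³·A²] · [kg·m²·s⁻²·A⁻¹] = s·A
The terms do not share a single dimension (s vs s·A).

No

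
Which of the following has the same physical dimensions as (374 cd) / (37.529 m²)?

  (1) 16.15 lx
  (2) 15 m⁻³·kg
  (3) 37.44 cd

Reference: [cd] / [m²] = m⁻²·cd.
Each option:
  (1) lx = lm·m⁻² = m⁻²·cd  ← same
  (2) kg·m⁻³
  (3) cd
Only (1) matches m⁻²·cd.

(1)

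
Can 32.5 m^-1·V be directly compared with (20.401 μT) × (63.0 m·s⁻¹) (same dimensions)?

Yes

Expand each in SI base units:
  32.5 m^-1·V:  V·m⁻¹ = J·C⁻¹·m⁻¹ = kg·m·s⁻³·A⁻¹
  (20.401 μT) × (63.0 m·s⁻¹):  [kg·s⁻²·A⁻¹] · [m·s⁻¹] = kg·m·s⁻³·A⁻¹
Both are kg·m·s⁻³·A⁻¹, so they have the same dimensions and can be added.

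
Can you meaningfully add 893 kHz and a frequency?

In SI base units:
  893 kHz:  Hz = s⁻¹
  a frequency:  [frequency] = s⁻¹
Both are s⁻¹, so they have the same dimensions and can be added.

Yes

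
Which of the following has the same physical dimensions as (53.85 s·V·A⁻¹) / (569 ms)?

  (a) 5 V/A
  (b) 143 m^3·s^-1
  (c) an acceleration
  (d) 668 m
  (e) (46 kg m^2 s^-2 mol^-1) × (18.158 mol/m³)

(a)

Reference: [kg·m²·s⁻²·A⁻²] / [s] = kg·m²·s⁻³·A⁻².
Each option:
  (a) V·A⁻¹ = J·C⁻¹·A⁻¹ = kg·m²·s⁻³·A⁻²  ← same
  (b) m³·s⁻¹
  (c) [acceleration] = m·s⁻²
  (d) m
  (e) [kg·m²·s⁻²·mol⁻¹] · [m⁻³·mol] = kg·m⁻¹·s⁻²
Only (a) matches kg·m²·s⁻³·A⁻².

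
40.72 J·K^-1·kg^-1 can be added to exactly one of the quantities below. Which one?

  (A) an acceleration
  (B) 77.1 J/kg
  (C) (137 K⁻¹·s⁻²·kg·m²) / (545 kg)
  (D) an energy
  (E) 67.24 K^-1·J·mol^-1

Reference: J·kg⁻¹·K⁻¹ = N·m·kg⁻¹·K⁻¹ = m²·s⁻²·K⁻¹.
Each option:
  (A) [acceleration] = m·s⁻²
  (B) J·kg⁻¹ = N·m·kg⁻¹ = m²·s⁻²
  (C) [kg·m²·s⁻²·K⁻¹] / [kg] = m²·s⁻²·K⁻¹  ← same
  (D) [energy] = kg·m²·s⁻²
  (E) J·mol⁻¹·K⁻¹ = N·m·mol⁻¹·K⁻¹ = kg·m²·s⁻²·K⁻¹·mol⁻¹
Only (C) matches m²·s⁻²·K⁻¹.

(C)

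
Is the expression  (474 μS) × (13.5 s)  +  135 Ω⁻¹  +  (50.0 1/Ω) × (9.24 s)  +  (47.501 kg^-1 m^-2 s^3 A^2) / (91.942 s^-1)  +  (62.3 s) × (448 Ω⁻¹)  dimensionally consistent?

In SI base units:
  (474 μS) × (13.5 s):  [kg⁻¹·m⁻²·s³·A²] · [s] = kg⁻¹·m⁻²·s⁴·A²
  135 Ω⁻¹:  Ω⁻¹ = (V·A⁻¹)⁻¹ = kg⁻¹·m⁻²·s³·A²
  (50.0 1/Ω) × (9.24 s):  [kg⁻¹·m⁻²·s³·A²] · [s] = kg⁻¹·m⁻²·s⁴·A²
  (47.501 kg^-1 m^-2 s^3 A^2) / (91.942 s^-1):  [kg⁻¹·m⁻²·s³·A²] / [s⁻¹] = kg⁻¹·m⁻²·s⁴·A²
  (62.3 s) × (448 Ω⁻¹):  [s] · [kg⁻¹·m⁻²·s³·A²] = kg⁻¹·m⁻²·s⁴·A²
The terms do not share a single dimension (kg⁻¹·m⁻²·s³·A² vs kg⁻¹·m⁻²·s⁴·A²).

No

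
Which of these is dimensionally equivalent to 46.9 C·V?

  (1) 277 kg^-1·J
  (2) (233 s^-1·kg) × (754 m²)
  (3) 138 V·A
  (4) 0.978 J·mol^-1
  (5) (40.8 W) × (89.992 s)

(5)

Reference: C·V = s·A·J·C⁻¹ = kg·m²·s⁻².
Each option:
  (1) J·kg⁻¹ = N·m·kg⁻¹ = m²·s⁻²
  (2) [kg·s⁻¹] · [m²] = kg·m²·s⁻¹
  (3) V·A = J·C⁻¹·A = kg·m²·s⁻³
  (4) J·mol⁻¹ = N·m·mol⁻¹ = kg·m²·s⁻²·mol⁻¹
  (5) [kg·m²·s⁻³] · [s] = kg·m²·s⁻²  ← same
Only (5) matches kg·m²·s⁻².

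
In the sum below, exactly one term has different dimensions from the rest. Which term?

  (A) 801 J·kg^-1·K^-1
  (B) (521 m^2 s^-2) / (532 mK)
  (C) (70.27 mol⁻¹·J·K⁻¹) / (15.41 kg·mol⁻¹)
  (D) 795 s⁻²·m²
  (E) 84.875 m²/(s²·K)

(D)

Expand each in SI base units:
  (A) J·kg⁻¹·K⁻¹ = N·m·kg⁻¹·K⁻¹ = m²·s⁻²·K⁻¹
  (B) [m²·s⁻²] / [K] = m²·s⁻²·K⁻¹
  (C) [kg·m²·s⁻²·K⁻¹·mol⁻¹] / [kg·mol⁻¹] = m²·s⁻²·K⁻¹
  (D) m²·s⁻²
  (E) m²·s⁻²·K⁻¹
All reduce to m²·s⁻²·K⁻¹ except (D), which is m²·s⁻².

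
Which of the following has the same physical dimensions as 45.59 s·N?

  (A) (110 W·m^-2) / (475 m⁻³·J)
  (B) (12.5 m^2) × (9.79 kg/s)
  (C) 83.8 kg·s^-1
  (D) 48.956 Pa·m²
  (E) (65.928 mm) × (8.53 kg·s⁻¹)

Reference: N·s = kg·m·s⁻²·s = kg·m·s⁻¹.
Each option:
  (A) [kg·s⁻³] / [kg·m⁻¹·s⁻²] = m·s⁻¹
  (B) [m²] · [kg·s⁻¹] = kg·m²·s⁻¹
  (C) kg·s⁻¹
  (D) Pa·m² = N·m⁻²·m² = kg·m·s⁻²
  (E) [m] · [kg·s⁻¹] = kg·m·s⁻¹  ← same
Only (E) matches kg·m·s⁻¹.

(E)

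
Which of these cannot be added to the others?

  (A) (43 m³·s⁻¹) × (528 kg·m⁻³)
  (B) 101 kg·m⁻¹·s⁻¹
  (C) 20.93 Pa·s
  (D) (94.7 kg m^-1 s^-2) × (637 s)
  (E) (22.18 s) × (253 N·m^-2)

(A)

Reduce each to base SI dimensions:
  (A) [m³·s⁻¹] · [kg·m⁻³] = kg·s⁻¹
  (B) kg·m⁻¹·s⁻¹
  (C) Pa·s = N·m⁻²·s = kg·m⁻¹·s⁻¹
  (D) [kg·m⁻¹·s⁻²] · [s] = kg·m⁻¹·s⁻¹
  (E) [s] · [kg·m⁻¹·s⁻²] = kg·m⁻¹·s⁻¹
All reduce to kg·m⁻¹·s⁻¹ except (A), which is kg·s⁻¹.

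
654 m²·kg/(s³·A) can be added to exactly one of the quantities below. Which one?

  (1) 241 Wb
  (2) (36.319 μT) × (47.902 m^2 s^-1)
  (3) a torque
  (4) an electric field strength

(2)

Reference: kg·m²·s⁻³·A⁻¹.
Each option:
  (1) Wb = V·s = kg·m²·s⁻²·A⁻¹
  (2) [kg·s⁻²·A⁻¹] · [m²·s⁻¹] = kg·m²·s⁻³·A⁻¹  ← same
  (3) [torque] = kg·m²·s⁻²
  (4) [electric field strength] = kg·m·s⁻³·A⁻¹
Only (2) matches kg·m²·s⁻³·A⁻¹.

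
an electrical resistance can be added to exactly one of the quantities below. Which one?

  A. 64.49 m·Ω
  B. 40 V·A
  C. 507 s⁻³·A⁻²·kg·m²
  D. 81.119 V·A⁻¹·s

C.

Reference: [electrical resistance] = kg·m²·s⁻³·A⁻².
Each option:
  A. Ω·m = V·A⁻¹·m = kg·m³·s⁻³·A⁻²
  B. V·A = J·C⁻¹·A = kg·m²·s⁻³
  C. kg·m²·s⁻³·A⁻²  ← same
  D. V·s·A⁻¹ = J·C⁻¹·s·A⁻¹ = kg·m²·s⁻²·A⁻²
Only C. matches kg·m²·s⁻³·A⁻².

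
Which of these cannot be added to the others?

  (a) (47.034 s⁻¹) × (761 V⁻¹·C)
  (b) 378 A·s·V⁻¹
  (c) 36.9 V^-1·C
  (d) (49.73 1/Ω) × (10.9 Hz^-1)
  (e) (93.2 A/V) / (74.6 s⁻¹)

Reduce each to base SI dimensions:
  (a) [s⁻¹] · [kg⁻¹·m⁻²·s⁴·A²] = kg⁻¹·m⁻²·s³·A²
  (b) A·s·V⁻¹ = A·s·(J·C⁻¹)⁻¹ = kg⁻¹·m⁻²·s⁴·A²
  (c) C·V⁻¹ = s·A·(J·C⁻¹)⁻¹ = kg⁻¹·m⁻²·s⁴·A²
  (d) [kg⁻¹·m⁻²·s³·A²] · [s] = kg⁻¹·m⁻²·s⁴·A²
  (e) [kg⁻¹·m⁻²·s³·A²] / [s⁻¹] = kg⁻¹·m⁻²·s⁴·A²
All reduce to kg⁻¹·m⁻²·s⁴·A² except (a), which is kg⁻¹·m⁻²·s³·A².

(a)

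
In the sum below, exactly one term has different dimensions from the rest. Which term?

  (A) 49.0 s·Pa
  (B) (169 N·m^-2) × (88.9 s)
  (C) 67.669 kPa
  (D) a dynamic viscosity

(C)

Reduce each to base SI dimensions:
  (A) Pa·s = N·m⁻²·s = kg·m⁻¹·s⁻¹
  (B) [kg·m⁻¹·s⁻²] · [s] = kg·m⁻¹·s⁻¹
  (C) Pa = N·m⁻² = kg·m⁻¹·s⁻²
  (D) [dynamic viscosity] = kg·m⁻¹·s⁻¹
All reduce to kg·m⁻¹·s⁻¹ except (C), which is kg·m⁻¹·s⁻².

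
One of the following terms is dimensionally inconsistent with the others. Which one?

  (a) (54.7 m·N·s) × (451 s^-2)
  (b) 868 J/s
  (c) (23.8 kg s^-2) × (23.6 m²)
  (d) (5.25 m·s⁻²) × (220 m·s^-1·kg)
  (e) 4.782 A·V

(c)

Work out the base dimensions of each:
  (a) [kg·m²·s⁻¹] · [s⁻²] = kg·m²·s⁻³
  (b) J·s⁻¹ = N·m·s⁻¹ = kg·m²·s⁻³
  (c) [kg·s⁻²] · [m²] = kg·m²·s⁻²
  (d) [m·s⁻²] · [kg·m·s⁻¹] = kg·m²·s⁻³
  (e) V·A = J·C⁻¹·A = kg·m²·s⁻³
All reduce to kg·m²·s⁻³ except (c), which is kg·m²·s⁻².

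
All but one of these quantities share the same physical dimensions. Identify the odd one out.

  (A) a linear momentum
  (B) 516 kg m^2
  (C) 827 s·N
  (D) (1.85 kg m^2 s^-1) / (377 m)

(B)

Expand each in SI base units:
  (A) [linear momentum] = kg·m·s⁻¹
  (B) kg·m²
  (C) N·s = kg·m·s⁻²·s = kg·m·s⁻¹
  (D) [kg·m²·s⁻¹] / [m] = kg·m·s⁻¹
All reduce to kg·m·s⁻¹ except (B), which is kg·m².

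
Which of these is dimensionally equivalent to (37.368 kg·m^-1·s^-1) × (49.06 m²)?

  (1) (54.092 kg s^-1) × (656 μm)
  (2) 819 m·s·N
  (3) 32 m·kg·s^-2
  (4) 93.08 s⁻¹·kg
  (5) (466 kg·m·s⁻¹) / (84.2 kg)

(1)

Reference: [kg·m⁻¹·s⁻¹] · [m²] = kg·m·s⁻¹.
Each option:
  (1) [kg·s⁻¹] · [m] = kg·m·s⁻¹  ← same
  (2) N·m·s = kg·m·s⁻²·m·s = kg·m²·s⁻¹
  (3) kg·m·s⁻²
  (4) kg·s⁻¹
  (5) [kg·m·s⁻¹] / [kg] = m·s⁻¹
Only (1) matches kg·m·s⁻¹.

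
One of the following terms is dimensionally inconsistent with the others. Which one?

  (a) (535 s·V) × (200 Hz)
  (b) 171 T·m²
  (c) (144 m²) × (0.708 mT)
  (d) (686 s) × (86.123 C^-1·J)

(a)

Dimensions:
  (a) [kg·m²·s⁻²·A⁻¹] · [s⁻¹] = kg·m²·s⁻³·A⁻¹
  (b) T·m² = Wb·m⁻²·m² = kg·m²·s⁻²·A⁻¹
  (c) [m²] · [kg·s⁻²·A⁻¹] = kg·m²·s⁻²·A⁻¹
  (d) [s] · [kg·m²·s⁻³·A⁻¹] = kg·m²·s⁻²·A⁻¹
All reduce to kg·m²·s⁻²·A⁻¹ except (a), which is kg·m²·s⁻³·A⁻¹.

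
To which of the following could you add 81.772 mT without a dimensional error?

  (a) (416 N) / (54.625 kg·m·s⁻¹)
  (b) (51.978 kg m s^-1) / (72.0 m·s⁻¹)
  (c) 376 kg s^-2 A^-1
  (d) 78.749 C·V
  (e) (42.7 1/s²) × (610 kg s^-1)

Reference: T = Wb·m⁻² = kg·s⁻²·A⁻¹.
Each option:
  (a) [kg·m·s⁻²] / [kg·m·s⁻¹] = s⁻¹
  (b) [kg·m·s⁻¹] / [m·s⁻¹] = kg
  (c) kg·s⁻²·A⁻¹  ← same
  (d) C·V = s·A·J·C⁻¹ = kg·m²·s⁻²
  (e) [s⁻²] · [kg·s⁻¹] = kg·s⁻³
Only (c) matches kg·s⁻²·A⁻¹.

(c)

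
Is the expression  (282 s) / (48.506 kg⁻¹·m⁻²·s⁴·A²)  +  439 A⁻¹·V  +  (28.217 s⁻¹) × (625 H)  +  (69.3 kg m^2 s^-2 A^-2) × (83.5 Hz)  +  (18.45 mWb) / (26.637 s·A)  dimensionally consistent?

Yes

Dimensions:
  (282 s) / (48.506 kg⁻¹·m⁻²·s⁴·A²):  [s] / [kg⁻¹·m⁻²·s⁴·A²] = kg·m²·s⁻³·A⁻²
  439 A⁻¹·V:  V·A⁻¹ = J·C⁻¹·A⁻¹ = kg·m²·s⁻³·A⁻²
  (28.217 s⁻¹) × (625 H):  [s⁻¹] · [kg·m²·s⁻²·A⁻²] = kg·m²·s⁻³·A⁻²
  (69.3 kg m^2 s^-2 A^-2) × (83.5 Hz):  [kg·m²·s⁻²·A⁻²] · [s⁻¹] = kg·m²·s⁻³·A⁻²
  (18.45 mWb) / (26.637 s·A):  [kg·m²·s⁻²·A⁻¹] / [s·A] = kg·m²·s⁻³·A⁻²
Every term reduces to kg·m²·s⁻³·A⁻².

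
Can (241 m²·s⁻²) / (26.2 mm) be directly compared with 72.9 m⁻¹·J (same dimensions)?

Dimensions:
  (241 m²·s⁻²) / (26.2 mm):  [m²·s⁻²] / [m] = m·s⁻²
  72.9 m⁻¹·J:  J·m⁻¹ = N·m·m⁻¹ = kg·m·s⁻²
m·s⁻² ≠ kg·m·s⁻², so they cannot be added.

No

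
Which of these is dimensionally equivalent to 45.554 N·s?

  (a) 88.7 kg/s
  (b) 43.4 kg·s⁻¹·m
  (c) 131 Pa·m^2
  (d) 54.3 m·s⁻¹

(b)

Reference: N·s = kg·m·s⁻²·s = kg·m·s⁻¹.
Each option:
  (a) kg·s⁻¹
  (b) kg·m·s⁻¹  ← same
  (c) Pa·m² = N·m⁻²·m² = kg·m·s⁻²
  (d) m·s⁻¹
Only (b) matches kg·m·s⁻¹.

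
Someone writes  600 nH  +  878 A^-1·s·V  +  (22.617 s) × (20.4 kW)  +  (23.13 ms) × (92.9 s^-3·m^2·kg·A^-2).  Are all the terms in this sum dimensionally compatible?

No

Dimensions:
  600 nH:  H = V·s·A⁻¹ = kg·m²·s⁻²·A⁻²
  878 A^-1·s·V:  V·s·A⁻¹ = J·C⁻¹·s·A⁻¹ = kg·m²·s⁻²·A⁻²
  (22.617 s) × (20.4 kW):  [s] · [kg·m²·s⁻³] = kg·m²·s⁻²
  (23.13 ms) × (92.9 s^-3·m^2·kg·A^-2):  [s] · [kg·m²·s⁻³·A⁻²] = kg·m²·s⁻²·A⁻²
The terms do not share a single dimension (kg·m²·s⁻² vs kg·m²·s⁻²·A⁻²).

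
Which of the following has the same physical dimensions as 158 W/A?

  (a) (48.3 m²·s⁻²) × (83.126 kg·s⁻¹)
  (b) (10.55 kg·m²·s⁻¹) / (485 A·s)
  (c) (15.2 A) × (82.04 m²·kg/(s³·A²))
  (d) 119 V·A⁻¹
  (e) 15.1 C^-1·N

Reference: W·A⁻¹ = J·s⁻¹·A⁻¹ = kg·m²·s⁻³·A⁻¹.
Each option:
  (a) [m²·s⁻²] · [kg·s⁻¹] = kg·m²·s⁻³
  (b) [kg·m²·s⁻¹] / [s·A] = kg·m²·s⁻²·A⁻¹
  (c) [A] · [kg·m²·s⁻³·A⁻²] = kg·m²·s⁻³·A⁻¹  ← same
  (d) V·A⁻¹ = J·C⁻¹·A⁻¹ = kg·m²·s⁻³·A⁻²
  (e) N·C⁻¹ = kg·m·s⁻²·(s·A)⁻¹ = kg·m·s⁻³·A⁻¹
Only (c) matches kg·m²·s⁻³·A⁻¹.

(c)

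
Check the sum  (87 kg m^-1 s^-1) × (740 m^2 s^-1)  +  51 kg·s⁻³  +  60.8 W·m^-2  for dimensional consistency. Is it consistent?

Reduce each to base SI dimensions:
  (87 kg m^-1 s^-1) × (740 m^2 s^-1):  [kg·m⁻¹·s⁻¹] · [m²·s⁻¹] = kg·m·s⁻²
  51 kg·s⁻³:  kg·s⁻³
  60.8 W·m^-2:  W·m⁻² = J·s⁻¹·m⁻² = kg·s⁻³
The terms do not share a single dimension (kg·m·s⁻² vs kg·s⁻³).

No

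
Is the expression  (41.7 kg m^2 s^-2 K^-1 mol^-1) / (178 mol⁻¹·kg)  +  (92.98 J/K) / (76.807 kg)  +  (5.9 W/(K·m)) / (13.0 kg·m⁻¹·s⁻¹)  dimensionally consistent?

In SI base units:
  (41.7 kg m^2 s^-2 K^-1 mol^-1) / (178 mol⁻¹·kg):  [kg·m²·s⁻²·K⁻¹·mol⁻¹] / [kg·mol⁻¹] = m²·s⁻²·K⁻¹
  (92.98 J/K) / (76.807 kg):  [kg·m²·s⁻²·K⁻¹] / [kg] = m²·s⁻²·K⁻¹
  (5.9 W/(K·m)) / (13.0 kg·m⁻¹·s⁻¹):  [kg·m·s⁻³·K⁻¹] / [kg·m⁻¹·s⁻¹] = m²·s⁻²·K⁻¹
Every term reduces to m²·s⁻²·K⁻¹.

Yes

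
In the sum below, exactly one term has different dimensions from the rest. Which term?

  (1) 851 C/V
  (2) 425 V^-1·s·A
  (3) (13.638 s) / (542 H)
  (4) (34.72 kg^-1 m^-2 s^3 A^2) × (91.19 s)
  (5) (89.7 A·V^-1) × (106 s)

(3)

Reduce each to base SI dimensions:
  (1) C·V⁻¹ = s·A·(J·C⁻¹)⁻¹ = kg⁻¹·m⁻²·s⁴·A²
  (2) A·s·V⁻¹ = A·s·(J·C⁻¹)⁻¹ = kg⁻¹·m⁻²·s⁴·A²
  (3) [s] / [kg·m²·s⁻²·A⁻²] = kg⁻¹·m⁻²·s³·A²
  (4) [kg⁻¹·m⁻²·s³·A²] · [s] = kg⁻¹·m⁻²·s⁴·A²
  (5) [kg⁻¹·m⁻²·s³·A²] · [s] = kg⁻¹·m⁻²·s⁴·A²
All reduce to kg⁻¹·m⁻²·s⁴·A² except (3), which is kg⁻¹·m⁻²·s³·A².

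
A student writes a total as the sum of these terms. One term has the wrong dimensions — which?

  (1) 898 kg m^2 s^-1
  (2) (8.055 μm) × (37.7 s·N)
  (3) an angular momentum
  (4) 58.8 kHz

(4)

Expand each in SI base units:
  (1) kg·m²·s⁻¹
  (2) [m] · [kg·m·s⁻¹] = kg·m²·s⁻¹
  (3) [angular momentum] = kg·m²·s⁻¹
  (4) Hz = s⁻¹
All reduce to kg·m²·s⁻¹ except (4), which is s⁻¹.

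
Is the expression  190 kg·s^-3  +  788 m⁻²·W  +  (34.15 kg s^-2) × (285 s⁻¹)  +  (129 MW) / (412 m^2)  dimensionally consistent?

Yes

Expand each in SI base units:
  190 kg·s^-3:  kg·s⁻³
  788 m⁻²·W:  W·m⁻² = J·s⁻¹·m⁻² = kg·s⁻³
  (34.15 kg s^-2) × (285 s⁻¹):  [kg·s⁻²] · [s⁻¹] = kg·s⁻³
  (129 MW) / (412 m^2):  [kg·m²·s⁻³] / [m²] = kg·s⁻³
Every term reduces to kg·s⁻³.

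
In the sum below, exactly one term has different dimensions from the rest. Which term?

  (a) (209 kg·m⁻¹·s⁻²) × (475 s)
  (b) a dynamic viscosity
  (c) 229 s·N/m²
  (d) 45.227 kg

(d)

In SI base units:
  (a) [kg·m⁻¹·s⁻²] · [s] = kg·m⁻¹·s⁻¹
  (b) [dynamic viscosity] = kg·m⁻¹·s⁻¹
  (c) N·s·m⁻² = kg·m·s⁻²·s·m⁻² = kg·m⁻¹·s⁻¹
  (d) kg
All reduce to kg·m⁻¹·s⁻¹ except (d), which is kg.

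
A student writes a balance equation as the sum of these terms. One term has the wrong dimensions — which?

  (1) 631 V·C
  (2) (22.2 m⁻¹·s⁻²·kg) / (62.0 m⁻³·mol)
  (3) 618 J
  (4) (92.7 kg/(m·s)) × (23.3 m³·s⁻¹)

(2)

In SI base units:
  (1) C·V = s·A·J·C⁻¹ = kg·m²·s⁻²
  (2) [kg·m⁻¹·s⁻²] / [m⁻³·mol] = kg·m²·s⁻²·mol⁻¹
  (3) J = N·m = kg·m²·s⁻²
  (4) [kg·m⁻¹·s⁻¹] · [m³·s⁻¹] = kg·m²·s⁻²
All reduce to kg·m²·s⁻² except (2), which is kg·m²·s⁻²·mol⁻¹.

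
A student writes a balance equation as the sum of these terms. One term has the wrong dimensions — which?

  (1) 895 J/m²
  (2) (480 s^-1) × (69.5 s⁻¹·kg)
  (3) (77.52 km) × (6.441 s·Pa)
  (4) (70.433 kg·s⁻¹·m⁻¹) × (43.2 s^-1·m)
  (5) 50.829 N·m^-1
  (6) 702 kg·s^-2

(3)

Expand each in SI base units:
  (1) J·m⁻² = N·m·m⁻² = kg·s⁻²
  (2) [s⁻¹] · [kg·s⁻¹] = kg·s⁻²
  (3) [m] · [kg·m⁻¹·s⁻¹] = kg·s⁻¹
  (4) [kg·m⁻¹·s⁻¹] · [m·s⁻¹] = kg·s⁻²
  (5) N·m⁻¹ = kg·m·s⁻²·m⁻¹ = kg·s⁻²
  (6) kg·s⁻²
All reduce to kg·s⁻² except (3), which is kg·s⁻¹.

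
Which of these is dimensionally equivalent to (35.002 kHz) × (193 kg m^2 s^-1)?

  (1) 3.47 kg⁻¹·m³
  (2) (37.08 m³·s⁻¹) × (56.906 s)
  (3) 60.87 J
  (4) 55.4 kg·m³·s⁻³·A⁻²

Reference: [s⁻¹] · [kg·m²·s⁻¹] = kg·m²·s⁻².
Each option:
  (1) kg⁻¹·m³
  (2) [m³·s⁻¹] · [s] = m³
  (3) J = N·m = kg·m²·s⁻²  ← same
  (4) kg·m³·s⁻³·A⁻²
Only (3) matches kg·m²·s⁻².

(3)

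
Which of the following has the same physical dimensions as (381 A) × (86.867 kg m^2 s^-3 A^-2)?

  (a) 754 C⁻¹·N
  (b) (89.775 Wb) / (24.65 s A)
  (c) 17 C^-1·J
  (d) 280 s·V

(c)

Reference: [A] · [kg·m²·s⁻³·A⁻²] = kg·m²·s⁻³·A⁻¹.
Each option:
  (a) N·C⁻¹ = kg·m·s⁻²·(s·A)⁻¹ = kg·m·s⁻³·A⁻¹
  (b) [kg·m²·s⁻²·A⁻¹] / [s·A] = kg·m²·s⁻³·A⁻²
  (c) J·C⁻¹ = N·m·(s·A)⁻¹ = kg·m²·s⁻³·A⁻¹  ← same
  (d) V·s = J·C⁻¹·s = kg·m²·s⁻²·A⁻¹
Only (c) matches kg·m²·s⁻³·A⁻¹.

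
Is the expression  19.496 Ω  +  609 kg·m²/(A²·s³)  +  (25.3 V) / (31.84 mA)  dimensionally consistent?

Expand each in SI base units:
  19.496 Ω:  Ω = V·A⁻¹ = kg·m²·s⁻³·A⁻²
  609 kg·m²/(A²·s³):  kg·m²·s⁻³·A⁻²
  (25.3 V) / (31.84 mA):  [kg·m²·s⁻³·A⁻¹] / [A] = kg·m²·s⁻³·A⁻²
Every term reduces to kg·m²·s⁻³·A⁻².

Yes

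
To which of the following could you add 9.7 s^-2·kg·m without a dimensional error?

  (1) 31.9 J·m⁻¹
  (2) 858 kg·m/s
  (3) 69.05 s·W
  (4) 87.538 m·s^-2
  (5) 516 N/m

Reference: kg·m·s⁻².
Each option:
  (1) J·m⁻¹ = N·m·m⁻¹ = kg·m·s⁻²  ← same
  (2) kg·m·s⁻¹
  (3) W·s = J·s⁻¹·s = kg·m²·s⁻²
  (4) m·s⁻²
  (5) N·m⁻¹ = kg·m·s⁻²·m⁻¹ = kg·s⁻²
Only (1) matches kg·m·s⁻².

(1)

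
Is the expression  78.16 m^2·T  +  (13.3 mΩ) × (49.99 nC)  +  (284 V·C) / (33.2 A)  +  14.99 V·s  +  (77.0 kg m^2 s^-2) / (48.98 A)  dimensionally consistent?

Yes

Reduce each to base SI dimensions:
  78.16 m^2·T:  T·m² = Wb·m⁻²·m² = kg·m²·s⁻²·A⁻¹
  (13.3 mΩ) × (49.99 nC):  [kg·m²·s⁻³·A⁻²] · [s·A] = kg·m²·s⁻²·A⁻¹
  (284 V·C) / (33.2 A):  [kg·m²·s⁻²] / [A] = kg·m²·s⁻²·A⁻¹
  14.99 V·s:  V·s = J·C⁻¹·s = kg·m²·s⁻²·A⁻¹
  (77.0 kg m^2 s^-2) / (48.98 A):  [kg·m²·s⁻²] / [A] = kg·m²·s⁻²·A⁻¹
Every term reduces to kg·m²·s⁻²·A⁻¹.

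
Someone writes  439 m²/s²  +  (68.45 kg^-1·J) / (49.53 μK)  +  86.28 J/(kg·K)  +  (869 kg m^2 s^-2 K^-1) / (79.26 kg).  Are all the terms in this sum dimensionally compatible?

No

Work out the base dimensions of each:
  439 m²/s²:  m²·s⁻²
  (68.45 kg^-1·J) / (49.53 μK):  [m²·s⁻²] / [K] = m²·s⁻²·K⁻¹
  86.28 J/(kg·K):  J·kg⁻¹·K⁻¹ = N·m·kg⁻¹·K⁻¹ = m²·s⁻²·K⁻¹
  (869 kg m^2 s^-2 K^-1) / (79.26 kg):  [kg·m²·s⁻²·K⁻¹] / [kg] = m²·s⁻²·K⁻¹
The terms do not share a single dimension (m²·s⁻² vs m²·s⁻²·K⁻¹).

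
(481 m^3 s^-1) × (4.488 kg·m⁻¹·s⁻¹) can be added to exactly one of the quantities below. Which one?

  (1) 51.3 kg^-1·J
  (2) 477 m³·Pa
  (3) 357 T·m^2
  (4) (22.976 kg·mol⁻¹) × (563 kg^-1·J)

(2)

Reference: [m³·s⁻¹] · [kg·m⁻¹·s⁻¹] = kg·m²·s⁻².
Each option:
  (1) J·kg⁻¹ = N·m·kg⁻¹ = m²·s⁻²
  (2) Pa·m³ = N·m⁻²·m³ = kg·m²·s⁻²  ← same
  (3) T·m² = Wb·m⁻²·m² = kg·m²·s⁻²·A⁻¹
  (4) [kg·mol⁻¹] · [m²·s⁻²] = kg·m²·s⁻²·mol⁻¹
Only (2) matches kg·m²·s⁻².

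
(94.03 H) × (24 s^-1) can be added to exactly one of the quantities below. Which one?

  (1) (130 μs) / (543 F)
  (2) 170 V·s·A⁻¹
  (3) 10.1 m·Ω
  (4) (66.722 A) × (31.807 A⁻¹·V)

(1)

Reference: [kg·m²·s⁻²·A⁻²] · [s⁻¹] = kg·m²·s⁻³·A⁻².
Each option:
  (1) [s] / [kg⁻¹·m⁻²·s⁴·A²] = kg·m²·s⁻³·A⁻²  ← same
  (2) V·s·A⁻¹ = J·C⁻¹·s·A⁻¹ = kg·m²·s⁻²·A⁻²
  (3) Ω·m = V·A⁻¹·m = kg·m³·s⁻³·A⁻²
  (4) [A] · [kg·m²·s⁻³·A⁻²] = kg·m²·s⁻³·A⁻¹
Only (1) matches kg·m²·s⁻³·A⁻².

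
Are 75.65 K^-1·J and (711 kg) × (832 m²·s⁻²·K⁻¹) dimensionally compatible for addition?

Yes

Dimensions:
  75.65 K^-1·J:  J·K⁻¹ = N·m·K⁻¹ = kg·m²·s⁻²·K⁻¹
  (711 kg) × (832 m²·s⁻²·K⁻¹):  [kg] · [m²·s⁻²·K⁻¹] = kg·m²·s⁻²·K⁻¹
Both are kg·m²·s⁻²·K⁻¹, so they have the same dimensions and can be added.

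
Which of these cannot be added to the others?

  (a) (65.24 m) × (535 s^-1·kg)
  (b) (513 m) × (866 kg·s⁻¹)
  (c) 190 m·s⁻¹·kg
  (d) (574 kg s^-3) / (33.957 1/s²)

Work out the base dimensions of each:
  (a) [m] · [kg·s⁻¹] = kg·m·s⁻¹
  (b) [m] · [kg·s⁻¹] = kg·m·s⁻¹
  (c) kg·m·s⁻¹
  (d) [kg·s⁻³] / [s⁻²] = kg·s⁻¹
All reduce to kg·m·s⁻¹ except (d), which is kg·s⁻¹.

(d)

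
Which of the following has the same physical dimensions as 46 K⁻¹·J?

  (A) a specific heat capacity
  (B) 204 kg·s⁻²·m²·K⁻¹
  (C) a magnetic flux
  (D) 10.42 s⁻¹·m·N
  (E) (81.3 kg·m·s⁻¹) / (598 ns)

(B)

Reference: J·K⁻¹ = N·m·K⁻¹ = kg·m²·s⁻²·K⁻¹.
Each option:
  (A) [specific heat capacity] = m²·s⁻²·K⁻¹
  (B) kg·m²·s⁻²·K⁻¹  ← same
  (C) [magnetic flux] = kg·m²·s⁻²·A⁻¹
  (D) N·m·s⁻¹ = kg·m·s⁻²·m·s⁻¹ = kg·m²·s⁻³
  (E) [kg·m·s⁻¹] / [s] = kg·m·s⁻²
Only (B) matches kg·m²·s⁻²·K⁻¹.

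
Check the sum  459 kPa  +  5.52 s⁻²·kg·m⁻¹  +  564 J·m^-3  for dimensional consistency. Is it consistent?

Work out the base dimensions of each:
  459 kPa:  Pa = N·m⁻² = kg·m⁻¹·s⁻²
  5.52 s⁻²·kg·m⁻¹:  kg·m⁻¹·s⁻²
  564 J·m^-3:  J·m⁻³ = N·m·m⁻³ = kg·m⁻¹·s⁻²
Every term reduces to kg·m⁻¹·s⁻².

Yes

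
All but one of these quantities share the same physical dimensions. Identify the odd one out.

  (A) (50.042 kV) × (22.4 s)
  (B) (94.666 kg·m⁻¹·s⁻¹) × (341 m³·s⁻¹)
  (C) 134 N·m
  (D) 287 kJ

(A)

Dimensions:
  (A) [kg·m²·s⁻³·A⁻¹] · [s] = kg·m²·s⁻²·A⁻¹
  (B) [kg·m⁻¹·s⁻¹] · [m³·s⁻¹] = kg·m²·s⁻²
  (C) N·m = kg·m·s⁻²·m = kg·m²·s⁻²
  (D) J = N·m = kg·m²·s⁻²
All reduce to kg·m²·s⁻² except (A), which is kg·m²·s⁻²·A⁻¹.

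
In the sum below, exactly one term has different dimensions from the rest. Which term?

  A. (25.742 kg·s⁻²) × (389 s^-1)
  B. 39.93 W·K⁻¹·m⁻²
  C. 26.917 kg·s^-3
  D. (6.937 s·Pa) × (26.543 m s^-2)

B.

Expand each in SI base units:
  A. [kg·s⁻²] · [s⁻¹] = kg·s⁻³
  B. W·m⁻²·K⁻¹ = J·s⁻¹·m⁻²·K⁻¹ = kg·s⁻³·K⁻¹
  C. kg·s⁻³
  D. [kg·m⁻¹·s⁻¹] · [m·s⁻²] = kg·s⁻³
All reduce to kg·s⁻³ except B., which is kg·s⁻³·K⁻¹.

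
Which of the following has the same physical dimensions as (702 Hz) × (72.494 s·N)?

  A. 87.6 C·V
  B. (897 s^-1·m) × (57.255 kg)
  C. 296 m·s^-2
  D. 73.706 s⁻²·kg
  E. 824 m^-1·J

Reference: [s⁻¹] · [kg·m·s⁻¹] = kg·m·s⁻².
Each option:
  A. C·V = s·A·J·C⁻¹ = kg·m²·s⁻²
  B. [m·s⁻¹] · [kg] = kg·m·s⁻¹
  C. m·s⁻²
  D. kg·s⁻²
  E. J·m⁻¹ = N·m·m⁻¹ = kg·m·s⁻²  ← same
Only E. matches kg·m·s⁻².

E.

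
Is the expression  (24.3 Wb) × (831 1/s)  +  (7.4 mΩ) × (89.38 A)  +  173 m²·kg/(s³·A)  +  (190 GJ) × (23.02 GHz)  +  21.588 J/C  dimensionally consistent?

Expand each in SI base units:
  (24.3 Wb) × (831 1/s):  [kg·m²·s⁻²·A⁻¹] · [s⁻¹] = kg·m²·s⁻³·A⁻¹
  (7.4 mΩ) × (89.38 A):  [kg·m²·s⁻³·A⁻²] · [A] = kg·m²·s⁻³·A⁻¹
  173 m²·kg/(s³·A):  kg·m²·s⁻³·A⁻¹
  (190 GJ) × (23.02 GHz):  [kg·m²·s⁻²] · [s⁻¹] = kg·m²·s⁻³
  21.588 J/C:  J·C⁻¹ = N·m·(s·A)⁻¹ = kg·m²·s⁻³·A⁻¹
The terms do not share a single dimension (kg·m²·s⁻³ vs kg·m²·s⁻³·A⁻¹).

No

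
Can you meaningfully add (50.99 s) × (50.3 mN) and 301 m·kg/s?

Dimensions:
  (50.99 s) × (50.3 mN):  [s] · [kg·m·s⁻²] = kg·m·s⁻¹
  301 m·kg/s:  kg·m·s⁻¹
Both are kg·m·s⁻¹, so they have the same dimensions and can be added.

Yes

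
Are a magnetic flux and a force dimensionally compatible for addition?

Expand each in SI base units:
  a magnetic flux:  [magnetic flux] = kg·m²·s⁻²·A⁻¹
  a force:  [force] = kg·m·s⁻²
kg·m²·s⁻²·A⁻¹ ≠ kg·m·s⁻², so they cannot be added.

No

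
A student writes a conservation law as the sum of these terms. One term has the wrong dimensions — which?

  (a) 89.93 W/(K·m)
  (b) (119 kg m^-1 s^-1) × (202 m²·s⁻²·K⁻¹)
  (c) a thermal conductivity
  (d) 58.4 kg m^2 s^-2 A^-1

(d)

Work out the base dimensions of each:
  (a) W·m⁻¹·K⁻¹ = J·s⁻¹·m⁻¹·K⁻¹ = kg·m·s⁻³·K⁻¹
  (b) [kg·m⁻¹·s⁻¹] · [m²·s⁻²·K⁻¹] = kg·m·s⁻³·K⁻¹
  (c) [thermal conductivity] = kg·m·s⁻³·K⁻¹
  (d) kg·m²·s⁻²·A⁻¹
All reduce to kg·m·s⁻³·K⁻¹ except (d), which is kg·m²·s⁻²·A⁻¹.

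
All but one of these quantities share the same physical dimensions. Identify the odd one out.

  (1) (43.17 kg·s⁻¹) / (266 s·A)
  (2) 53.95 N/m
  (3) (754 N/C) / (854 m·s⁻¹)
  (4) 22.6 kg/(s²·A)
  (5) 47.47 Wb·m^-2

(2)

Work out the base dimensions of each:
  (1) [kg·s⁻¹] / [s·A] = kg·s⁻²·A⁻¹
  (2) N·m⁻¹ = kg·m·s⁻²·m⁻¹ = kg·s⁻²
  (3) [kg·m·s⁻³·A⁻¹] / [m·s⁻¹] = kg·s⁻²·A⁻¹
  (4) kg·s⁻²·A⁻¹
  (5) Wb·m⁻² = V·s·m⁻² = kg·s⁻²·A⁻¹
All reduce to kg·s⁻²·A⁻¹ except (2), which is kg·s⁻².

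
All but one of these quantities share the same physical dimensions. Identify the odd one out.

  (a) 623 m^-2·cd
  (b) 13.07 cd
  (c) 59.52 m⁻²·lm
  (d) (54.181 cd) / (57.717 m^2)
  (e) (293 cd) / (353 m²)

Expand each in SI base units:
  (a) cd·m⁻² = m⁻²·cd
  (b) cd
  (c) lm·m⁻² = cd·m⁻² = m⁻²·cd
  (d) [cd] / [m²] = m⁻²·cd
  (e) [cd] / [m²] = m⁻²·cd
All reduce to m⁻²·cd except (b), which is cd.

(b)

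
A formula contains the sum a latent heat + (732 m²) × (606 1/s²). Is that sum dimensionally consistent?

Reduce each to base SI dimensions:
  a latent heat:  [latent heat] = m²·s⁻²
  (732 m²) × (606 1/s²):  [m²] · [s⁻²] = m²·s⁻²
Both are m²·s⁻², so they have the same dimensions and can be added.

Yes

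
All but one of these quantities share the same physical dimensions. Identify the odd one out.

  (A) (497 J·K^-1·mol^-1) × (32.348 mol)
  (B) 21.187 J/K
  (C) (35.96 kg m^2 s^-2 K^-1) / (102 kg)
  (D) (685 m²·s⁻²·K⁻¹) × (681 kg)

Work out the base dimensions of each:
  (A) [kg·m²·s⁻²·K⁻¹·mol⁻¹] · [mol] = kg·m²·s⁻²·K⁻¹
  (B) J·K⁻¹ = N·m·K⁻¹ = kg·m²·s⁻²·K⁻¹
  (C) [kg·m²·s⁻²·K⁻¹] / [kg] = m²·s⁻²·K⁻¹
  (D) [m²·s⁻²·K⁻¹] · [kg] = kg·m²·s⁻²·K⁻¹
All reduce to kg·m²·s⁻²·K⁻¹ except (C), which is m²·s⁻²·K⁻¹.

(C)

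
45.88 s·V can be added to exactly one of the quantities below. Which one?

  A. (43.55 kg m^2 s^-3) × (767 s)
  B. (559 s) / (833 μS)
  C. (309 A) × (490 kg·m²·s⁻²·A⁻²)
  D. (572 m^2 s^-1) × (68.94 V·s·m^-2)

Reference: V·s = J·C⁻¹·s = kg·m²·s⁻²·A⁻¹.
Each option:
  A. [kg·m²·s⁻³] · [s] = kg·m²·s⁻²
  B. [s] / [kg⁻¹·m⁻²·s³·A²] = kg·m²·s⁻²·A⁻²
  C. [A] · [kg·m²·s⁻²·A⁻²] = kg·m²·s⁻²·A⁻¹  ← same
  D. [m²·s⁻¹] · [kg·s⁻²·A⁻¹] = kg·m²·s⁻³·A⁻¹
Only C. matches kg·m²·s⁻²·A⁻¹.

C.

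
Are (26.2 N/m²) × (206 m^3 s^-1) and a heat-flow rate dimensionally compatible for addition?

Yes

Dimensions:
  (26.2 N/m²) × (206 m^3 s^-1):  [kg·m⁻¹·s⁻²] · [m³·s⁻¹] = kg·m²·s⁻³
  a heat-flow rate:  [heat-flow rate] = kg·m²·s⁻³
Both are kg·m²·s⁻³, so they have the same dimensions and can be added.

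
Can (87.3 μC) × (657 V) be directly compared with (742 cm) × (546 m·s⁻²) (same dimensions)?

Reduce each to base SI dimensions:
  (87.3 μC) × (657 V):  [s·A] · [kg·m²·s⁻³·A⁻¹] = kg·m²·s⁻²
  (742 cm) × (546 m·s⁻²):  [m] · [m·s⁻²] = m²·s⁻²
kg·m²·s⁻² ≠ m²·s⁻², so they cannot be added.

No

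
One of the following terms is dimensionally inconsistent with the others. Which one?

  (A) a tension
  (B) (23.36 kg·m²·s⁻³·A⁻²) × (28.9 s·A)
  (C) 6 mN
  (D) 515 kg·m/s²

Reduce each to base SI dimensions:
  (A) [tension] = kg·m·s⁻²
  (B) [kg·m²·s⁻³·A⁻²] · [s·A] = kg·m²·s⁻²·A⁻¹
  (C) N = kg·m·s⁻²
  (D) kg·m·s⁻²
All reduce to kg·m·s⁻² except (B), which is kg·m²·s⁻²·A⁻¹.

(B)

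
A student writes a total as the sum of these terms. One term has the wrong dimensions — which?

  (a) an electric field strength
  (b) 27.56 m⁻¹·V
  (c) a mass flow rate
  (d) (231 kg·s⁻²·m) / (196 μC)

(c)

Reduce each to base SI dimensions:
  (a) [electric field strength] = kg·m·s⁻³·A⁻¹
  (b) V·m⁻¹ = J·C⁻¹·m⁻¹ = kg·m·s⁻³·A⁻¹
  (c) [mass flow rate] = kg·s⁻¹
  (d) [kg·m·s⁻²] / [s·A] = kg·m·s⁻³·A⁻¹
All reduce to kg·m·s⁻³·A⁻¹ except (c), which is kg·s⁻¹.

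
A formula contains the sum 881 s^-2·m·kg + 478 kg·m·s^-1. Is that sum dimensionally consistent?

Work out the base dimensions of each:
  881 s^-2·m·kg:  kg·m·s⁻²
  478 kg·m·s^-1:  kg·m·s⁻¹
kg·m·s⁻² ≠ kg·m·s⁻¹, so they cannot be added.

No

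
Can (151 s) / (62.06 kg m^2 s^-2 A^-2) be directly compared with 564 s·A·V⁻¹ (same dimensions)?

Reduce each to base SI dimensions:
  (151 s) / (62.06 kg m^2 s^-2 A^-2):  [s] / [kg·m²·s⁻²·A⁻²] = kg⁻¹·m⁻²·s³·A²
  564 s·A·V⁻¹:  A·s·V⁻¹ = A·s·(J·C⁻¹)⁻¹ = kg⁻¹·m⁻²·s⁴·A²
kg⁻¹·m⁻²·s³·A² ≠ kg⁻¹·m⁻²·s⁴·A², so they cannot be added.

No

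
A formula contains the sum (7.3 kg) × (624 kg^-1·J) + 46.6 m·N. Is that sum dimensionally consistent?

Yes

Reduce each to base SI dimensions:
  (7.3 kg) × (624 kg^-1·J):  [kg] · [m²·s⁻²] = kg·m²·s⁻²
  46.6 m·N:  N·m = kg·m·s⁻²·m = kg·m²·s⁻²
Both are kg·m²·s⁻², so they have the same dimensions and can be added.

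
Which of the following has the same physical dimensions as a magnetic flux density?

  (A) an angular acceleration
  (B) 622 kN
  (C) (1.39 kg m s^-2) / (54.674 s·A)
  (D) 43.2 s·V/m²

(D)

Reference: [magnetic flux density] = kg·s⁻²·A⁻¹.
Each option:
  (A) [angular acceleration] = s⁻²
  (B) N = kg·m·s⁻²
  (C) [kg·m·s⁻²] / [s·A] = kg·m·s⁻³·A⁻¹
  (D) V·s·m⁻² = J·C⁻¹·s·m⁻² = kg·s⁻²·A⁻¹  ← same
Only (D) matches kg·s⁻²·A⁻¹.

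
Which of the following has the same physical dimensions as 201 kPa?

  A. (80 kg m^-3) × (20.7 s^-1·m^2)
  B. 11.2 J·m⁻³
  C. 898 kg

Reference: Pa = N·m⁻² = kg·m⁻¹·s⁻².
Each option:
  A. [kg·m⁻³] · [m²·s⁻¹] = kg·m⁻¹·s⁻¹
  B. J·m⁻³ = N·m·m⁻³ = kg·m⁻¹·s⁻²  ← same
  C. kg
Only B. matches kg·m⁻¹·s⁻².

B.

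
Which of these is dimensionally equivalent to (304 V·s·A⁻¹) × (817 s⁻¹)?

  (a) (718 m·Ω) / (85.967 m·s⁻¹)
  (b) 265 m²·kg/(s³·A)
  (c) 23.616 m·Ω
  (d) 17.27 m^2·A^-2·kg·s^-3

(d)

Reference: [kg·m²·s⁻²·A⁻²] · [s⁻¹] = kg·m²·s⁻³·A⁻².
Each option:
  (a) [kg·m³·s⁻³·A⁻²] / [m·s⁻¹] = kg·m²·s⁻²·A⁻²
  (b) kg·m²·s⁻³·A⁻¹
  (c) Ω·m = V·A⁻¹·m = kg·m³·s⁻³·A⁻²
  (d) kg·m²·s⁻³·A⁻²  ← same
Only (d) matches kg·m²·s⁻³·A⁻².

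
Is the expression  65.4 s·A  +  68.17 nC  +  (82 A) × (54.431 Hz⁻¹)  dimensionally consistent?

Reduce each to base SI dimensions:
  65.4 s·A:  s·A
  68.17 nC:  C = s·A
  (82 A) × (54.431 Hz⁻¹):  [A] · [s] = s·A
Every term reduces to s·A.

Yes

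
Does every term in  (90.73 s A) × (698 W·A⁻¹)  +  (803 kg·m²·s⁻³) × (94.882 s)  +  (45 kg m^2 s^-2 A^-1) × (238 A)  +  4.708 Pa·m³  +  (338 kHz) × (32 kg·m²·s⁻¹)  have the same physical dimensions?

In SI base units:
  (90.73 s A) × (698 W·A⁻¹):  [s·A] · [kg·m²·s⁻³·A⁻¹] = kg·m²·s⁻²
  (803 kg·m²·s⁻³) × (94.882 s):  [kg·m²·s⁻³] · [s] = kg·m²·s⁻²
  (45 kg m^2 s^-2 A^-1) × (238 A):  [kg·m²·s⁻²·A⁻¹] · [A] = kg·m²·s⁻²
  4.708 Pa·m³:  Pa·m³ = N·m⁻²·m³ = kg·m²·s⁻²
  (338 kHz) × (32 kg·m²·s⁻¹):  [s⁻¹] · [kg·m²·s⁻¹] = kg·m²·s⁻²
Every term reduces to kg·m²·s⁻².

Yes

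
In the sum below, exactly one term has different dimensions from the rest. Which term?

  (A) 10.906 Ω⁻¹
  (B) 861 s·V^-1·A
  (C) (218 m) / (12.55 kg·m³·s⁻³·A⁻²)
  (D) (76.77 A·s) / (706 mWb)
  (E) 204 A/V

Reduce each to base SI dimensions:
  (A) Ω⁻¹ = (V·A⁻¹)⁻¹ = kg⁻¹·m⁻²·s³·A²
  (B) A·s·V⁻¹ = A·s·(J·C⁻¹)⁻¹ = kg⁻¹·m⁻²·s⁴·A²
  (C) [m] / [kg·m³·s⁻³·A⁻²] = kg⁻¹·m⁻²·s³·A²
  (D) [s·A] / [kg·m²·s⁻²·A⁻¹] = kg⁻¹·m⁻²·s³·A²
  (E) A·V⁻¹ = A·(J·C⁻¹)⁻¹ = kg⁻¹·m⁻²·s³·A²
All reduce to kg⁻¹·m⁻²·s³·A² except (B), which is kg⁻¹·m⁻²·s⁴·A².

(B)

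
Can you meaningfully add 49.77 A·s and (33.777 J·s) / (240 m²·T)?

Dimensions:
  49.77 A·s:  A·s = s·A
  (33.777 J·s) / (240 m²·T):  [kg·m²·s⁻¹] / [kg·m²·s⁻²·A⁻¹] = s·A
Both are s·A, so they have the same dimensions and can be added.

Yes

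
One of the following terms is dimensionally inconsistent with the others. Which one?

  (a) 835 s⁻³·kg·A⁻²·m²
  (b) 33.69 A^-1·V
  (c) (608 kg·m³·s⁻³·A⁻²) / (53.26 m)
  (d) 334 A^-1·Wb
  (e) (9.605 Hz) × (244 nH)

Expand each in SI base units:
  (a) kg·m²·s⁻³·A⁻²
  (b) V·A⁻¹ = J·C⁻¹·A⁻¹ = kg·m²·s⁻³·A⁻²
  (c) [kg·m³·s⁻³·A⁻²] / [m] = kg·m²·s⁻³·A⁻²
  (d) Wb·A⁻¹ = V·s·A⁻¹ = kg·m²·s⁻²·A⁻²
  (e) [s⁻¹] · [kg·m²·s⁻²·A⁻²] = kg·m²·s⁻³·A⁻²
All reduce to kg·m²·s⁻³·A⁻² except (d), which is kg·m²·s⁻²·A⁻².

(d)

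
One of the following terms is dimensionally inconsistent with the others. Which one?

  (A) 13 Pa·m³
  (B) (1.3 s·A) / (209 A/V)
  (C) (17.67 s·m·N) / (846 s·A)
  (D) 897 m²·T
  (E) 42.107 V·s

Reduce each to base SI dimensions:
  (A) Pa·m³ = N·m⁻²·m³ = kg·m²·s⁻²
  (B) [s·A] / [kg⁻¹·m⁻²·s³·A²] = kg·m²·s⁻²·A⁻¹
  (C) [kg·m²·s⁻¹] / [s·A] = kg·m²·s⁻²·A⁻¹
  (D) T·m² = Wb·m⁻²·m² = kg·m²·s⁻²·A⁻¹
  (E) V·s = J·C⁻¹·s = kg·m²·s⁻²·A⁻¹
All reduce to kg·m²·s⁻²·A⁻¹ except (A), which is kg·m²·s⁻².

(A)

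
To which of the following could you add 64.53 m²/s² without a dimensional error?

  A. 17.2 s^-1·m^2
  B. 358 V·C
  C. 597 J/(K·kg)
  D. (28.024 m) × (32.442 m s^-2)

D.

Reference: m²·s⁻².
Each option:
  A. m²·s⁻¹
  B. C·V = s·A·J·C⁻¹ = kg·m²·s⁻²
  C. J·kg⁻¹·K⁻¹ = N·m·kg⁻¹·K⁻¹ = m²·s⁻²·K⁻¹
  D. [m] · [m·s⁻²] = m²·s⁻²  ← same
Only D. matches m²·s⁻².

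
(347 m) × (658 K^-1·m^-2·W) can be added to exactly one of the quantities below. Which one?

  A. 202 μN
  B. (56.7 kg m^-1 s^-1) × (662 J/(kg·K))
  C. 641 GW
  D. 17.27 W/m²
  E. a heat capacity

Reference: [m] · [kg·s⁻³·K⁻¹] = kg·m·s⁻³·K⁻¹.
Each option:
  A. N = kg·m·s⁻²
  B. [kg·m⁻¹·s⁻¹] · [m²·s⁻²·K⁻¹] = kg·m·s⁻³·K⁻¹  ← same
  C. W = J·s⁻¹ = kg·m²·s⁻³
  D. W·m⁻² = J·s⁻¹·m⁻² = kg·s⁻³
  E. [heat capacity] = kg·m²·s⁻²·K⁻¹
Only B. matches kg·m·s⁻³·K⁻¹.

B.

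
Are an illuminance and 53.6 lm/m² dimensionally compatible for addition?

Yes

Expand each in SI base units:
  an illuminance:  [illuminance] = m⁻²·cd
  53.6 lm/m²:  lm·m⁻² = cd·m⁻² = m⁻²·cd
Both are m⁻²·cd, so they have the same dimensions and can be added.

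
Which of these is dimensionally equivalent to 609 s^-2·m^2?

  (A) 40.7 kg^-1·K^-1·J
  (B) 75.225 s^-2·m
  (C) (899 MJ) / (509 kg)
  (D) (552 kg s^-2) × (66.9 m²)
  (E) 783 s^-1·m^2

Reference: m²·s⁻².
Each option:
  (A) J·kg⁻¹·K⁻¹ = N·m·kg⁻¹·K⁻¹ = m²·s⁻²·K⁻¹
  (B) m·s⁻²
  (C) [kg·m²·s⁻²] / [kg] = m²·s⁻²  ← same
  (D) [kg·s⁻²] · [m²] = kg·m²·s⁻²
  (E) m²·s⁻¹
Only (C) matches m²·s⁻².

(C)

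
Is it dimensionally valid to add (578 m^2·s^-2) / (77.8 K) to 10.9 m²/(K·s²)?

Expand each in SI base units:
  (578 m^2·s^-2) / (77.8 K):  [m²·s⁻²] / [K] = m²·s⁻²·K⁻¹
  10.9 m²/(K·s²):  m²·s⁻²·K⁻¹
Both are m²·s⁻²·K⁻¹, so they have the same dimensions and can be added.

Yes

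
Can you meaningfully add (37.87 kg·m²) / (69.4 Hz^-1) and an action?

Yes

Work out the base dimensions of each:
  (37.87 kg·m²) / (69.4 Hz^-1):  [kg·m²] / [s] = kg·m²·s⁻¹
  an action:  [action] = kg·m²·s⁻¹
Both are kg·m²·s⁻¹, so they have the same dimensions and can be added.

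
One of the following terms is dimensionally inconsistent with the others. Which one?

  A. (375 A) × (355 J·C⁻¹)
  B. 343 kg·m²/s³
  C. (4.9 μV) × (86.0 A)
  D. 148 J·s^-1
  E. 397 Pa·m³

E.

Expand each in SI base units:
  A. [A] · [kg·m²·s⁻³·A⁻¹] = kg·m²·s⁻³
  B. kg·m²·s⁻³
  C. [kg·m²·s⁻³·A⁻¹] · [A] = kg·m²·s⁻³
  D. J·s⁻¹ = N·m·s⁻¹ = kg·m²·s⁻³
  E. Pa·m³ = N·m⁻²·m³ = kg·m²·s⁻²
All reduce to kg·m²·s⁻³ except E., which is kg·m²·s⁻².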